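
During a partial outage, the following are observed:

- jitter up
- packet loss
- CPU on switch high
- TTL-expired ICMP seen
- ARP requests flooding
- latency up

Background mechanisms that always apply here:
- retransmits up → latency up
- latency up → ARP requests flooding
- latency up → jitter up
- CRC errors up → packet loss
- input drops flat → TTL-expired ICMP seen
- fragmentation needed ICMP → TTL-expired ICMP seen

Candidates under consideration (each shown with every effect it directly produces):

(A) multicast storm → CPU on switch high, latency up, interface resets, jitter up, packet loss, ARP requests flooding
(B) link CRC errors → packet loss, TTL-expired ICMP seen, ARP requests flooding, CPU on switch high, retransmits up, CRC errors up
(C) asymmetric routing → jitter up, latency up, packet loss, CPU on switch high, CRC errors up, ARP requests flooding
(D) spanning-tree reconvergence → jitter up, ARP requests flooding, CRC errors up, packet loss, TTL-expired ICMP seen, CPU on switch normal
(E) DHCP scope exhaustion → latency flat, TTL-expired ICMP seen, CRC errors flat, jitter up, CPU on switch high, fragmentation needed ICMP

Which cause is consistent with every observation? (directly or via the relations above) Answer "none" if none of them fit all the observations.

For each candidate, compare predicted effects to what was observed:
(A) multicast storm — jitter up yes; packet loss yes; CPU on switch high yes; TTL-expired ICMP seen NO; ARP requests flooding yes; latency up yes
(B) link CRC errors — jitter up yes (via retransmits up → latency up → jitter up); packet loss yes; CPU on switch high yes; TTL-expired ICMP seen yes; ARP requests flooding yes; latency up yes (via retransmits up → latency up)
(C) asymmetric routing — jitter up yes; packet loss yes; CPU on switch high yes; TTL-expired ICMP seen NO; ARP requests flooding yes; latency up yes
(D) spanning-tree reconvergence — fails on CPU on switch high, latency up (predicts CPU on switch normal, not CPU on switch high)
(E) DHCP scope exhaustion — fails on packet loss, ARP requests flooding, latency up (predicts latency flat, not latency up)
(B) is the only candidate with no mismatches.

B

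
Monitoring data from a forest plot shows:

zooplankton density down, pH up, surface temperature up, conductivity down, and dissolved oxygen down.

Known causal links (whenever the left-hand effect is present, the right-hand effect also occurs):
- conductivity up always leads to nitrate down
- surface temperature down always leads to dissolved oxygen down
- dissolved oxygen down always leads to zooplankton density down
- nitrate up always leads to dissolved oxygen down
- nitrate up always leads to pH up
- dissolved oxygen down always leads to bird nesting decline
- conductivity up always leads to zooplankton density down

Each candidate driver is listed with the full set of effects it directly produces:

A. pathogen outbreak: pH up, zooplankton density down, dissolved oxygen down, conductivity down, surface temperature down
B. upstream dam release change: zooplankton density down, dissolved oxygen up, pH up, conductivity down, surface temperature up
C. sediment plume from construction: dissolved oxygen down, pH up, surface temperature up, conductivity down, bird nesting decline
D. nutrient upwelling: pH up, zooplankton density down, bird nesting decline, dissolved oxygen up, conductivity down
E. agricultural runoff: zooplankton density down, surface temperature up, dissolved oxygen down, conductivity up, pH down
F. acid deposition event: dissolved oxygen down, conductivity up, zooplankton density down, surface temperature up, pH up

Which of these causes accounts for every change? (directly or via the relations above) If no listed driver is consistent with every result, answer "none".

For each candidate, compare predicted effects to what was observed:
(A) pathogen outbreak — zooplankton density down +; pH up +; surface temperature up -; conductivity down +; dissolved oxygen down +
(B) upstream dam release change — fails on dissolved oxygen down (predicts dissolved oxygen up, not dissolved oxygen down)
(C) sediment plume from construction — accounts for every observation (zooplankton density down via dissolved oxygen down → zooplankton density down)
(D) nutrient upwelling — zooplankton density down +; pH up +; surface temperature up -; conductivity down +; dissolved oxygen down -
(E) agricultural runoff — fails on pH up, conductivity down (predicts pH down, not pH up; predicts conductivity up, not conductivity down)
(F) acid deposition event — zooplankton density down +; pH up +; surface temperature up +; conductivity down -; dissolved oxygen down +
(C) alone accounts for all the evidence.

C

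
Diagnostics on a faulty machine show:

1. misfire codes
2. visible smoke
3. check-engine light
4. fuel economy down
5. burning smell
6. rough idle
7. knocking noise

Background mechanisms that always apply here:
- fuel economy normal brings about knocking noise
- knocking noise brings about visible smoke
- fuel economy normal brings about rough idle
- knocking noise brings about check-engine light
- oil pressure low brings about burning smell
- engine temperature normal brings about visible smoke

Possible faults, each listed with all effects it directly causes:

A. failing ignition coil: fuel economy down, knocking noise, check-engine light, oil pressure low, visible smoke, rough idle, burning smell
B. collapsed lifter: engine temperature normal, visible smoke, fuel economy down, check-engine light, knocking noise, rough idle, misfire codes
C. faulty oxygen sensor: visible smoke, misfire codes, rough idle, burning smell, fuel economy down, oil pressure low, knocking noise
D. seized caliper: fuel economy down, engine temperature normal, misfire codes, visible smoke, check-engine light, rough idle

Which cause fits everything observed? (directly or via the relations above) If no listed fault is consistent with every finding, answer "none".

Checking each candidate against the observations:
(A) failing ignition coil — does not account for misfire codes
(B) collapsed lifter — misfire codes +; visible smoke +; check-engine light +; fuel economy down +; burning smell -; rough idle +; knocking noise +
(C) faulty oxygen sensor — accounts for every observation (check-engine light through knocking noise → check-engine light)
(D) seized caliper — does not account for burning smell, knocking noise
(C) is the only candidate with no mismatches.

C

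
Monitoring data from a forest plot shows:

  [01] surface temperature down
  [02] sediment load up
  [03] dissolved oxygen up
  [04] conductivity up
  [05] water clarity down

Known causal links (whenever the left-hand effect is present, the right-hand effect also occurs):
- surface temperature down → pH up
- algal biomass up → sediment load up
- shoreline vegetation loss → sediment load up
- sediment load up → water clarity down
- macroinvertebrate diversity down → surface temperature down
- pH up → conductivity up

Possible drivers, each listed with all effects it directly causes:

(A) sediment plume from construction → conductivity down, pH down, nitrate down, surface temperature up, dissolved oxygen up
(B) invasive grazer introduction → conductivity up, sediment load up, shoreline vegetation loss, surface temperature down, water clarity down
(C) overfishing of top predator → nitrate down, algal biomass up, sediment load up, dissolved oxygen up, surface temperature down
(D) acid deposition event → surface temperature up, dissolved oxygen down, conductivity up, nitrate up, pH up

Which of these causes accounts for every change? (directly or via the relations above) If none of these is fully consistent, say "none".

C

Testing each hypothesis:
(A) sediment plume from construction — surface temperature down -; sediment load up -; dissolved oxygen up +; conductivity up -; water clarity down -
(B) invasive grazer introduction — surface temperature down +; sediment load up +; dissolved oxygen up -; conductivity up +; water clarity down +
(C) overfishing of top predator — accounts for every observation (conductivity up through surface temperature down → pH up → conductivity up)
(D) acid deposition event — fails on surface temperature down, sediment load up, dissolved oxygen up, water clarity down (predicts surface temperature up, not surface temperature down; predicts dissolved oxygen down, not dissolved oxygen up)
Only (C) is consistent with every observation.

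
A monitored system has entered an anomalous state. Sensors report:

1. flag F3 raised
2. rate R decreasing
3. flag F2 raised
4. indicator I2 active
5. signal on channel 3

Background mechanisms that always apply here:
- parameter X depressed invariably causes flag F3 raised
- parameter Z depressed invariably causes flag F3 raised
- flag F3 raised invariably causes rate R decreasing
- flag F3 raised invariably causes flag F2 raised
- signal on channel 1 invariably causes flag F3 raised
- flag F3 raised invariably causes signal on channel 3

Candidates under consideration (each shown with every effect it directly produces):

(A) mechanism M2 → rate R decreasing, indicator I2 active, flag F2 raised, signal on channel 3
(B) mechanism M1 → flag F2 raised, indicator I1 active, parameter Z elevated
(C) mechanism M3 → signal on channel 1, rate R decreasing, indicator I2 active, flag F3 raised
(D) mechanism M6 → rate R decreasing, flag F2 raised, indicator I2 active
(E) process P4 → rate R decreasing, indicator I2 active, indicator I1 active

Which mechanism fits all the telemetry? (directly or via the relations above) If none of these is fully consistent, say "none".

For each candidate, compare predicted effects to what was observed:
(A) mechanism M2 — flag F3 raised NO; rate R decreasing yes; flag F2 raised yes; indicator I2 active yes; signal on channel 3 yes
(B) mechanism M1 — does not account for flag F3 raised, rate R decreasing, indicator I2 active, signal on channel 3
(C) mechanism M3 — flag F3 raised yes; rate R decreasing yes; flag F2 raised yes (via flag F3 raised → flag F2 raised); indicator I2 active yes; signal on channel 3 yes (via flag F3 raised → signal on channel 3)
(D) mechanism M6 — flag F3 raised NO; rate R decreasing yes; flag F2 raised yes; indicator I2 active yes; signal on channel 3 NO
(E) process P4 — does not account for flag F3 raised, flag F2 raised, signal on channel 3
(C) is the only candidate with no mismatches.

C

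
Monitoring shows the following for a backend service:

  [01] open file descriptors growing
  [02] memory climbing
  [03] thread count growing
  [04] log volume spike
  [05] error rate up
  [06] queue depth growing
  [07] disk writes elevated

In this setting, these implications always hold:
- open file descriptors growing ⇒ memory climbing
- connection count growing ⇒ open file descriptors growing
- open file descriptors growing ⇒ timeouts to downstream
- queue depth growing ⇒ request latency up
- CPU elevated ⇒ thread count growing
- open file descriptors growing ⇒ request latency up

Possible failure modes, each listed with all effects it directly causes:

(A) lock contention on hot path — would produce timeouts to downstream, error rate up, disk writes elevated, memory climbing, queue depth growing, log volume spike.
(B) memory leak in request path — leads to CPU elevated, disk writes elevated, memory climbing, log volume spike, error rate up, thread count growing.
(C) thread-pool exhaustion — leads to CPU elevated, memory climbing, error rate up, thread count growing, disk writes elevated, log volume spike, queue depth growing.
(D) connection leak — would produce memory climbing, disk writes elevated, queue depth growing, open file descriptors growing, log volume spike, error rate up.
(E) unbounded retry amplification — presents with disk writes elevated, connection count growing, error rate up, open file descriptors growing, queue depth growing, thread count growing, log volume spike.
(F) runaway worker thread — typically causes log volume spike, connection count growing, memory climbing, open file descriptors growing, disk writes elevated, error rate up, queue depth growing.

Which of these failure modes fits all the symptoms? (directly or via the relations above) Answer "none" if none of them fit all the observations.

Per-candidate check:
(A) lock contention on hot path — open file descriptors growing ✗; memory climbing ✓; thread count growing ✗; log volume spike ✓; error rate up ✓; queue depth growing ✓; disk writes elevated ✓
(B) memory leak in request path — does not account for open file descriptors growing, queue depth growing
(C) thread-pool exhaustion — open file descriptors growing ✗; memory climbing ✓; thread count growing ✓; log volume spike ✓; error rate up ✓; queue depth growing ✓; disk writes elevated ✓
(D) connection leak — does not account for thread count growing
(E) unbounded retry amplification — open file descriptors growing ✓; memory climbing ✓ (by open file descriptors growing → memory climbing); thread count growing ✓; log volume spike ✓; error rate up ✓; queue depth growing ✓; disk writes elevated ✓
(F) runaway worker thread — open file descriptors growing ✓; memory climbing ✓; thread count growing ✗; log volume spike ✓; error rate up ✓; queue depth growing ✓; disk writes elevated ✓
(E) is the only candidate with no mismatches.

E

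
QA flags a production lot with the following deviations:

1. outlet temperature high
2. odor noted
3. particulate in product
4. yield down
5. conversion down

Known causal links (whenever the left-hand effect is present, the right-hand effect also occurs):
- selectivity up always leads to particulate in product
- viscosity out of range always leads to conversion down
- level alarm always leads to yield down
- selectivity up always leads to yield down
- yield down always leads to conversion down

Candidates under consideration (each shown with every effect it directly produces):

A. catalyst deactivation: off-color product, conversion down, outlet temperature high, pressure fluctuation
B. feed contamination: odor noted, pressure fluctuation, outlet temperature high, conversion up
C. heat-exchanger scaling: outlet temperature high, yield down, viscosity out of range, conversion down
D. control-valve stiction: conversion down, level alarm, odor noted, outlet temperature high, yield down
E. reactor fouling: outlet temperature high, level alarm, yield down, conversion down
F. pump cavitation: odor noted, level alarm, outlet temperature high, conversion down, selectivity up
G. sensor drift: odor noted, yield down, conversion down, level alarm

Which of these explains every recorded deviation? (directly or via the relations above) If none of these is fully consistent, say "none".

F

For each candidate, compare predicted effects to what was observed:
(A) catalyst deactivation — outlet temperature high yes; odor noted NO; particulate in product NO; yield down NO; conversion down yes
(B) feed contamination — outlet temperature high yes; odor noted yes; particulate in product NO; yield down NO; conversion down NO
(C) heat-exchanger scaling — outlet temperature high yes; odor noted NO; particulate in product NO; yield down yes; conversion down yes
(D) control-valve stiction — does not account for particulate in product
(E) reactor fouling — outlet temperature high yes; odor noted NO; particulate in product NO; yield down yes; conversion down yes
(F) pump cavitation — outlet temperature high yes; odor noted yes; particulate in product yes (via selectivity up → particulate in product); yield down yes (via selectivity up → yield down); conversion down yes
(G) sensor drift — outlet temperature high NO; odor noted yes; particulate in product NO; yield down yes; conversion down yes
Only (F) is consistent with every observation.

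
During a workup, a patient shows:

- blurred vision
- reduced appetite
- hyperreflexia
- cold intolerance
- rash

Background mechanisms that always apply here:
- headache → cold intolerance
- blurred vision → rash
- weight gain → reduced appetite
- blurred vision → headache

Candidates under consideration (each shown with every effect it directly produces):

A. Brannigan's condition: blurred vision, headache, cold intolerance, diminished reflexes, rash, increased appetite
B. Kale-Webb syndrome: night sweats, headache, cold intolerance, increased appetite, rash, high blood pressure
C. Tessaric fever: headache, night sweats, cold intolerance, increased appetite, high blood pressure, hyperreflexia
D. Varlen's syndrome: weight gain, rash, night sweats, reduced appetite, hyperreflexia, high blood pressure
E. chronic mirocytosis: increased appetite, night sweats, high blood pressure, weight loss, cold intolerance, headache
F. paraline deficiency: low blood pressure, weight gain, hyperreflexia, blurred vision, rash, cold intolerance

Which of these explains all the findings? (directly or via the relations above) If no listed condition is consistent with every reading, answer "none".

For each candidate, compare predicted effects to what was observed:
(A) Brannigan's condition — blurred vision yes; reduced appetite NO; hyperreflexia NO; cold intolerance yes; rash yes
(B) Kale-Webb syndrome — fails on blurred vision, reduced appetite, hyperreflexia (predicts increased appetite, not reduced appetite)
(C) Tessaric fever — blurred vision NO; reduced appetite NO; hyperreflexia yes; cold intolerance yes; rash NO
(D) Varlen's syndrome — does not account for blurred vision, cold intolerance
(E) chronic mirocytosis — fails on blurred vision, reduced appetite, hyperreflexia, rash (predicts increased appetite, not reduced appetite)
(F) paraline deficiency — accounts for every observation (reduced appetite by weight gain → reduced appetite)
(F) is the only candidate with no mismatches.

F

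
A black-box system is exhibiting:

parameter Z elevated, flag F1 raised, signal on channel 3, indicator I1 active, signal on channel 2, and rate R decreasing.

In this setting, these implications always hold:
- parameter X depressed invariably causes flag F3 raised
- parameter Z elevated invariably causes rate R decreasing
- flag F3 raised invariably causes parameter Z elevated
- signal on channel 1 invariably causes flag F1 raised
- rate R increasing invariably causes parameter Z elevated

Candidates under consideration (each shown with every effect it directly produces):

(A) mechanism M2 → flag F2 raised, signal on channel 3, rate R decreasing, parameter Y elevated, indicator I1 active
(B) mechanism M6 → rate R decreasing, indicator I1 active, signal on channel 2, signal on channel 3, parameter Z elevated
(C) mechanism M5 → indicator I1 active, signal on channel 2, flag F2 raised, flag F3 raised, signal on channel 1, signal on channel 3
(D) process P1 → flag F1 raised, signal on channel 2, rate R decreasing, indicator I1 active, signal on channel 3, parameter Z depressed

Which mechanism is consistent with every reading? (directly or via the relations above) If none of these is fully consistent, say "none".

C

For each candidate, compare predicted effects to what was observed:
(A) mechanism M2 — parameter Z elevated -; flag F1 raised -; signal on channel 3 +; indicator I1 active +; signal on channel 2 -; rate R decreasing +
(B) mechanism M6 — parameter Z elevated +; flag F1 raised -; signal on channel 3 +; indicator I1 active +; signal on channel 2 +; rate R decreasing +
(C) mechanism M5 — accounts for every observation (parameter Z elevated via flag F3 raised → parameter Z elevated)
(D) process P1 — parameter Z elevated -; flag F1 raised +; signal on channel 3 +; indicator I1 active +; signal on channel 2 +; rate R decreasing +
(C) is the only candidate with no mismatches.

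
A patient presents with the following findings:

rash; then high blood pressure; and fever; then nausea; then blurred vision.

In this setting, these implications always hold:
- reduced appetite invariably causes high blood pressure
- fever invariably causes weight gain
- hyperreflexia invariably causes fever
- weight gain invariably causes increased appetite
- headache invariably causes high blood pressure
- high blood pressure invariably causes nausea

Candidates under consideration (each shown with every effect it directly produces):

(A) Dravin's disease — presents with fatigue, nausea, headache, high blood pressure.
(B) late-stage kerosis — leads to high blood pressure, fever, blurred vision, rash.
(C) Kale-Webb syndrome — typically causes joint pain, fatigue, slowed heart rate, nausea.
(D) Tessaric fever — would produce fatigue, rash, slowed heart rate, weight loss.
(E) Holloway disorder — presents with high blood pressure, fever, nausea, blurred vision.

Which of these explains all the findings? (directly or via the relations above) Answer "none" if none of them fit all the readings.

B

Testing each hypothesis:
(A) Dravin's disease — rash NO; high blood pressure yes; fever NO; nausea yes; blurred vision NO
(B) late-stage kerosis — rash yes; high blood pressure yes; fever yes; nausea yes (by high blood pressure → nausea); blurred vision yes
(C) Kale-Webb syndrome — does not account for rash, high blood pressure, fever, blurred vision
(D) Tessaric fever — does not account for high blood pressure, fever, nausea, blurred vision
(E) Holloway disorder — rash NO; high blood pressure yes; fever yes; nausea yes; blurred vision yes
(B) alone accounts for all the evidence.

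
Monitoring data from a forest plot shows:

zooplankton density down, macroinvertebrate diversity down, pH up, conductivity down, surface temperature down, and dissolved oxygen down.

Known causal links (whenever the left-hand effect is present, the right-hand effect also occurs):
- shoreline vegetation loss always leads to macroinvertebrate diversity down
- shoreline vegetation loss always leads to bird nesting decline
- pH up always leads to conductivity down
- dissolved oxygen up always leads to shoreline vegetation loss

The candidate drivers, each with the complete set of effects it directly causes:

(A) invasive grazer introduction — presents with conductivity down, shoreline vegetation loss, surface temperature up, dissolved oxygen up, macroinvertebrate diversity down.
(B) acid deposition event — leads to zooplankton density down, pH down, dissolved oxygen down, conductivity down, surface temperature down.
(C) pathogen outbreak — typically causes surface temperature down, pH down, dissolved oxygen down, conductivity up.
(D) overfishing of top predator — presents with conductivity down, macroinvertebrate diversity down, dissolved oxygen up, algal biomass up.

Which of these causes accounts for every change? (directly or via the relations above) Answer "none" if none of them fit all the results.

none

For each candidate, compare predicted effects to what was observed:
(A) invasive grazer introduction — zooplankton density down miss; macroinvertebrate diversity down match; pH up miss; conductivity down match; surface temperature down miss; dissolved oxygen down miss
(B) acid deposition event — zooplankton density down match; macroinvertebrate diversity down miss; pH up miss; conductivity down match; surface temperature down match; dissolved oxygen down match
(C) pathogen outbreak — fails on zooplankton density down, macroinvertebrate diversity down, pH up, conductivity down (predicts pH down, not pH up; predicts conductivity up, not conductivity down)
(D) overfishing of top predator — fails on zooplankton density down, pH up, surface temperature down, dissolved oxygen down (predicts dissolved oxygen up, not dissolved oxygen down)
Every candidate fails on at least one observation.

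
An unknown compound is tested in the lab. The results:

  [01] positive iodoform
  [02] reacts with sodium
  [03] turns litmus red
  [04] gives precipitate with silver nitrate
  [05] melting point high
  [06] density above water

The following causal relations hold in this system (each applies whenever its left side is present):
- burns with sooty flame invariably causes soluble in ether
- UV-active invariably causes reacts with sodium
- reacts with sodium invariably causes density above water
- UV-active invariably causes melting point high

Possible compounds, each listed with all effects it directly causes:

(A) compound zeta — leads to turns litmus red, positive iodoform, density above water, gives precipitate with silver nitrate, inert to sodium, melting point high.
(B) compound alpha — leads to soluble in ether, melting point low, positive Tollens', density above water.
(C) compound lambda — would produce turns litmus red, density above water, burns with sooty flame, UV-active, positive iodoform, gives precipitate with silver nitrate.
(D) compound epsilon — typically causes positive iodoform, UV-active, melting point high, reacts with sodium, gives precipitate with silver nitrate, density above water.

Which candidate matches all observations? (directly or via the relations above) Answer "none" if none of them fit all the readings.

C

Testing each hypothesis:
(A) compound zeta — positive iodoform yes; reacts with sodium NO; turns litmus red yes; gives precipitate with silver nitrate yes; melting point high yes; density above water yes
(B) compound alpha — positive iodoform NO; reacts with sodium NO; turns litmus red NO; gives precipitate with silver nitrate NO; melting point high NO; density above water yes
(C) compound lambda — positive iodoform yes; reacts with sodium yes (through UV-active → reacts with sodium); turns litmus red yes; gives precipitate with silver nitrate yes; melting point high yes (through UV-active → melting point high); density above water yes
(D) compound epsilon — does not account for turns litmus red
(C) alone accounts for all the evidence.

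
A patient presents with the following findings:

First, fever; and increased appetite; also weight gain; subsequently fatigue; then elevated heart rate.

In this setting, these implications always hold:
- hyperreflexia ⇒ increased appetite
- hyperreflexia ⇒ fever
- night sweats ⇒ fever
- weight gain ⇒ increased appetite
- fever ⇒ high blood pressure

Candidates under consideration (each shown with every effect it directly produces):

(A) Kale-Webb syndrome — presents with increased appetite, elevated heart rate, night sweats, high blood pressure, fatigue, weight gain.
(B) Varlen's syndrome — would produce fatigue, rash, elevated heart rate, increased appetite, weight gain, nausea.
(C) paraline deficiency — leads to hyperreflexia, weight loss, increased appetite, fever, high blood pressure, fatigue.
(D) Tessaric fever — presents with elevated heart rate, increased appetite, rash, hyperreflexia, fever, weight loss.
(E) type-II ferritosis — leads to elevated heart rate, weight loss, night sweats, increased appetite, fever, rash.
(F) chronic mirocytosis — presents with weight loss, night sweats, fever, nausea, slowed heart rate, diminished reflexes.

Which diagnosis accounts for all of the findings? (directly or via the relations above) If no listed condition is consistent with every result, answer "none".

Per-candidate check:
(A) Kale-Webb syndrome — fever yes (by night sweats → fever); increased appetite yes; weight gain yes; fatigue yes; elevated heart rate yes
(B) Varlen's syndrome — does not account for fever
(C) paraline deficiency — fever yes; increased appetite yes; weight gain NO; fatigue yes; elevated heart rate NO
(D) Tessaric fever — fever yes; increased appetite yes; weight gain NO; fatigue NO; elevated heart rate yes
(E) type-II ferritosis — fever yes; increased appetite yes; weight gain NO; fatigue NO; elevated heart rate yes
(F) chronic mirocytosis — fever yes; increased appetite NO; weight gain NO; fatigue NO; elevated heart rate NO
(A) alone accounts for all the evidence.

A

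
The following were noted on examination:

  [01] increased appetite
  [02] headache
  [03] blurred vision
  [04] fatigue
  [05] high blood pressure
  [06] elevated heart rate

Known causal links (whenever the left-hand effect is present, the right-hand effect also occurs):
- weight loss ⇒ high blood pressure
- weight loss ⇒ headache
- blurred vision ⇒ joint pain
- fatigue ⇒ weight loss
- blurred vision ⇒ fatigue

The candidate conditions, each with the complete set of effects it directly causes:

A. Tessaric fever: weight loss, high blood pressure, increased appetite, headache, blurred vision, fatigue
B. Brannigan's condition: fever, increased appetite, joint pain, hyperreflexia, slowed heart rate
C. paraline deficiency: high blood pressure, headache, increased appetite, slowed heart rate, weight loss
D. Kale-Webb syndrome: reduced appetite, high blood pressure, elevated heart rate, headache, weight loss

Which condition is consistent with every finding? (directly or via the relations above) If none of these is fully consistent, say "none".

none

Per-candidate check:
(A) Tessaric fever — does not account for elevated heart rate
(B) Brannigan's condition — increased appetite match; headache miss; blurred vision miss; fatigue miss; high blood pressure miss; elevated heart rate miss
(C) paraline deficiency — increased appetite match; headache match; blurred vision miss; fatigue miss; high blood pressure match; elevated heart rate miss
(D) Kale-Webb syndrome — increased appetite miss; headache match; blurred vision miss; fatigue miss; high blood pressure match; elevated heart rate match
Every candidate fails on at least one observation.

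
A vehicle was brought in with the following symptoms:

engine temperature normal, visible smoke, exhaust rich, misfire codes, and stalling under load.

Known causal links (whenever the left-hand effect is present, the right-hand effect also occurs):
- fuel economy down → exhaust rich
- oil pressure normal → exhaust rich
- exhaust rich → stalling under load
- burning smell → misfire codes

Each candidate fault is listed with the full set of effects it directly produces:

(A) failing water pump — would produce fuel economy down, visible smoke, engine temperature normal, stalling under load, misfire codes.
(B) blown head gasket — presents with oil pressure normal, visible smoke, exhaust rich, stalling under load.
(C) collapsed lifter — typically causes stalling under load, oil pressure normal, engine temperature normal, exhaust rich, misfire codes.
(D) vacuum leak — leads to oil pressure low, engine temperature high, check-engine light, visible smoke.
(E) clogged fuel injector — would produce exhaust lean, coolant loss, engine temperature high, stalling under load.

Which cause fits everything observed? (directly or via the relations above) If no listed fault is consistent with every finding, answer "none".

A

Testing each hypothesis:
(A) failing water pump — engine temperature normal match; visible smoke match; exhaust rich match (via fuel economy down → exhaust rich); misfire codes match; stalling under load match
(B) blown head gasket — does not account for engine temperature normal, misfire codes
(C) collapsed lifter — does not account for visible smoke
(D) vacuum leak — engine temperature normal miss; visible smoke match; exhaust rich miss; misfire codes miss; stalling under load miss
(E) clogged fuel injector — engine temperature normal miss; visible smoke miss; exhaust rich miss; misfire codes miss; stalling under load match
(A) is the only candidate with no mismatches.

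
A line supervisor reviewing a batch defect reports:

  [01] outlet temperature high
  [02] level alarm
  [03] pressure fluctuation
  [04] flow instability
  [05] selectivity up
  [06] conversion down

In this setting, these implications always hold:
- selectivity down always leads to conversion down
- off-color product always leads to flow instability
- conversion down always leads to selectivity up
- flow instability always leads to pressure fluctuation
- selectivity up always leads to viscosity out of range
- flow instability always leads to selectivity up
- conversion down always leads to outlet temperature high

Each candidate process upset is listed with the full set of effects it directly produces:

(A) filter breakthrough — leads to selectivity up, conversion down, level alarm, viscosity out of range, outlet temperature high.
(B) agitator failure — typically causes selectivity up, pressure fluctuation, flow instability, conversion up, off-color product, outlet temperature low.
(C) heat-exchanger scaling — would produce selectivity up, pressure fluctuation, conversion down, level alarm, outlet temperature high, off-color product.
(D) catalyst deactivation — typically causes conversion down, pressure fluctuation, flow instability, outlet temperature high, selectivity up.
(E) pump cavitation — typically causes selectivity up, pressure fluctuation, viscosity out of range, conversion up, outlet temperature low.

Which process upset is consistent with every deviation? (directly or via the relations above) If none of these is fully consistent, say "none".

Testing each hypothesis:
(A) filter breakthrough — outlet temperature high match; level alarm match; pressure fluctuation miss; flow instability miss; selectivity up match; conversion down match
(B) agitator failure — outlet temperature high miss; level alarm miss; pressure fluctuation match; flow instability match; selectivity up match; conversion down miss
(C) heat-exchanger scaling — outlet temperature high match; level alarm match; pressure fluctuation match; flow instability match (via off-color product → flow instability); selectivity up match; conversion down match
(D) catalyst deactivation — does not account for level alarm
(E) pump cavitation — outlet temperature high miss; level alarm miss; pressure fluctuation match; flow instability miss; selectivity up match; conversion down miss
Only (C) is consistent with every observation.

C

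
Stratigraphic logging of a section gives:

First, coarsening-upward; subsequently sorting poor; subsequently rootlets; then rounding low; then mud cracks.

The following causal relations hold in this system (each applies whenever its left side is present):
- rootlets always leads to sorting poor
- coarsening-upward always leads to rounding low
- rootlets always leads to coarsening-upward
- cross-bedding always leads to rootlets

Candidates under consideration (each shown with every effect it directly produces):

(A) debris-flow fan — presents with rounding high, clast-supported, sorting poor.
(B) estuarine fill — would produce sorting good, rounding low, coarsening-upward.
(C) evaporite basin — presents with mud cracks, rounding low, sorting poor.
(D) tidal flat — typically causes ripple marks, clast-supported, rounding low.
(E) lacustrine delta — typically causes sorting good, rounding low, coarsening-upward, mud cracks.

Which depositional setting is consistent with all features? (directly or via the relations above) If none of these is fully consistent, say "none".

none

Testing each hypothesis:
(A) debris-flow fan — coarsening-upward -; sorting poor +; rootlets -; rounding low -; mud cracks -
(B) estuarine fill — fails on sorting poor, rootlets, mud cracks (predicts sorting good, not sorting poor)
(C) evaporite basin — coarsening-upward -; sorting poor +; rootlets -; rounding low +; mud cracks +
(D) tidal flat — coarsening-upward -; sorting poor -; rootlets -; rounding low +; mud cracks -
(E) lacustrine delta — coarsening-upward +; sorting poor -; rootlets -; rounding low +; mud cracks +
No candidate is consistent with all observations.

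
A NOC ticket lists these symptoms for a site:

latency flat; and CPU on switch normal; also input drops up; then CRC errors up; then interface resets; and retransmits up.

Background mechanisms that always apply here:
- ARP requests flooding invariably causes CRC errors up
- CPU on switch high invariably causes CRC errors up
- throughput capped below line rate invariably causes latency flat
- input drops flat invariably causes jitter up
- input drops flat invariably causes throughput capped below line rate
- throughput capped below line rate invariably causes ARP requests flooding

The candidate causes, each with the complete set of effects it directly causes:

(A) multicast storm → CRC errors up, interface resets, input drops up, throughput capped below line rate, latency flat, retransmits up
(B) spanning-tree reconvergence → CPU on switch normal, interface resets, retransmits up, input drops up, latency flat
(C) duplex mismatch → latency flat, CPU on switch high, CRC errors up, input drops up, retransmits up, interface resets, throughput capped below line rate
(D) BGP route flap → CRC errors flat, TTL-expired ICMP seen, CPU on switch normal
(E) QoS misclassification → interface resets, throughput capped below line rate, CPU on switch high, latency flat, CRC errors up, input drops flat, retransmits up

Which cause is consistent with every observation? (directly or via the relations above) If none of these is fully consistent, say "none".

Checking each candidate against the observations:
(A) multicast storm — latency flat yes; CPU on switch normal NO; input drops up yes; CRC errors up yes; interface resets yes; retransmits up yes
(B) spanning-tree reconvergence — latency flat yes; CPU on switch normal yes; input drops up yes; CRC errors up NO; interface resets yes; retransmits up yes
(C) duplex mismatch — latency flat yes; CPU on switch normal NO; input drops up yes; CRC errors up yes; interface resets yes; retransmits up yes
(D) BGP route flap — fails on latency flat, input drops up, CRC errors up, interface resets, retransmits up (predicts CRC errors flat, not CRC errors up)
(E) QoS misclassification — fails on CPU on switch normal, input drops up (predicts CPU on switch high, not CPU on switch normal; predicts input drops flat, not input drops up)
Every candidate fails on at least one observation.

none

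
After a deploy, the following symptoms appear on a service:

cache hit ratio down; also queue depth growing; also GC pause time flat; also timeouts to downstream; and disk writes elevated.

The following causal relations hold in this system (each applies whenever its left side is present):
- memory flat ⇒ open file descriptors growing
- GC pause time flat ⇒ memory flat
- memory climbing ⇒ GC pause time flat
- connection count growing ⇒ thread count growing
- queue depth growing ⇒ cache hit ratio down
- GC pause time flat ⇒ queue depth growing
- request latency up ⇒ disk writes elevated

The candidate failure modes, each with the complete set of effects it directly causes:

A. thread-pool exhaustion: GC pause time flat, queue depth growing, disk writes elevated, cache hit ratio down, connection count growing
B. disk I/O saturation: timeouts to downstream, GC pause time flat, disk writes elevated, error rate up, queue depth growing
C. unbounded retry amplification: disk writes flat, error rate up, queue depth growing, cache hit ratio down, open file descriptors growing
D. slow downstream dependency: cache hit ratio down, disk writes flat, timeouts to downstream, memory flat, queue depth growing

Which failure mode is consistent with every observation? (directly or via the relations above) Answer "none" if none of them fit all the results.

B

Testing each hypothesis:
(A) thread-pool exhaustion — does not account for timeouts to downstream
(B) disk I/O saturation — accounts for every observation (cache hit ratio down through queue depth growing → cache hit ratio down)
(C) unbounded retry amplification — fails on GC pause time flat, timeouts to downstream, disk writes elevated (predicts disk writes flat, not disk writes elevated)
(D) slow downstream dependency — fails on GC pause time flat, disk writes elevated (predicts disk writes flat, not disk writes elevated)
Only (B) is consistent with every observation.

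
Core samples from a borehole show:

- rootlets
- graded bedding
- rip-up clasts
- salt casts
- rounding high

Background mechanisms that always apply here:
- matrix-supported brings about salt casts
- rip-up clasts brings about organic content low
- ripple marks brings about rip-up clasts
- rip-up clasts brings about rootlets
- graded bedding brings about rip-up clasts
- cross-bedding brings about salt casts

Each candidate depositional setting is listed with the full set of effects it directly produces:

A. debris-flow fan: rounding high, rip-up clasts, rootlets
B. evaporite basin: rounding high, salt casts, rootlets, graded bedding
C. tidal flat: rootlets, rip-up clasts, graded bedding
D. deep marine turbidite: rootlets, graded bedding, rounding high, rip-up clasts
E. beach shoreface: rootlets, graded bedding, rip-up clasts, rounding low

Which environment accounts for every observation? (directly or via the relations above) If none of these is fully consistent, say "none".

Testing each hypothesis:
(A) debris-flow fan — does not account for graded bedding, salt casts
(B) evaporite basin — accounts for every observation (rip-up clasts through graded bedding → rip-up clasts)
(C) tidal flat — does not account for salt casts, rounding high
(D) deep marine turbidite — does not account for salt casts
(E) beach shoreface — rootlets yes; graded bedding yes; rip-up clasts yes; salt casts NO; rounding high NO
(B) is the only candidate with no mismatches.

B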